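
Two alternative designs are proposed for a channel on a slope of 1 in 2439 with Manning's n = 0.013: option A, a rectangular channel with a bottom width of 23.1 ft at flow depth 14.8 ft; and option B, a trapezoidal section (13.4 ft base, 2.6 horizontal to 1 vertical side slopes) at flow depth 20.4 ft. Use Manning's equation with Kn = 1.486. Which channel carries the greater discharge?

channel B

Channel A: Flow area A = b·y = 23.1 × 14.8 = 341.9 ft². Wetted perimeter P = b + 2y = 23.1 + 2×14.8 = 52.7 ft. Hydraulic radius R = A/P = 341.9/52.7 = 6.487 ft. Q_A = (1.486/0.013)·341.9·6.487^(2/3)·√0.00041 = 2752 ft³/s.
Channel B: With bottom width b = 13.4 ft and side slope z = 2.6: A = (b + zy)y = (13.4 + 2.6×20.4)×20.4 = 1355 ft²; P = b + 2y√(1+z²) = 13.4 + 2×20.4×2.786 = 127.1 ft. Hydraulic radius R = A/P = 1355/127.1 = 10.67 ft. Q_B = (1.486/0.013)·1355·10.67^(2/3)·√0.00041 = 15200 ft³/s.
Q_A = 2752 ft³/s vs Q_B = 15200 ft³/s, so channel B carries more.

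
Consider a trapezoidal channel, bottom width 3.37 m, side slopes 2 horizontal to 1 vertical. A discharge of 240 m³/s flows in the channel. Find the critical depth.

y_c = 4.18 m

At critical depth, Q² T / (g A³) = 1, i.e. A³/T = Q²/g = 240²/9.81 = 5872.
At y = 4.93 m: A³/T = 12020 — too large.
At y = 3.62 m: A³/T = 3174 — too small.
At y = 4.18 m: A³/T = 5867 — matches.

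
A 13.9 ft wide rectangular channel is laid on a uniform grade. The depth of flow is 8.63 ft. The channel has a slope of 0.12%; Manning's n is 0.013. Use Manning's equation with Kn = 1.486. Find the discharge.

Flow area A = b·y = 13.9 × 8.63 = 120 ft². Wetted perimeter P = b + 2y = 13.9 + 2×8.63 = 31.16 ft.
Hydraulic radius R = A/P = 120/31.16 = 3.85 ft.
Manning's equation: Q = (1.486/n) A R^(2/3) S^(1/2) = (1.486/0.013) × 120 × 3.85^(2/3) × 0.0012^(1/2) = 1170 ft³/s.

Q = 1170 ft³/s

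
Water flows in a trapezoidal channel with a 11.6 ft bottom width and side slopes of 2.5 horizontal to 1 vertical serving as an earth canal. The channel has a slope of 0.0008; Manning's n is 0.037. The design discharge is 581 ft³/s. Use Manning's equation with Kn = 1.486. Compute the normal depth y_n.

Manning's equation rearranged: A R^(2/3) = nQ / (1.486·√S) = 0.037 × 581 / (1.486 × √0.0008) = 511.5.
Try y = 5.18 ft: A R^(2/3) = 277.3 — short.
Try y = 7.95 ft: A R^(2/3) = 692 — over.
Try y = 6.92 ft: A R^(2/3) = 511.7 — matches.

y_n = 6.92 ft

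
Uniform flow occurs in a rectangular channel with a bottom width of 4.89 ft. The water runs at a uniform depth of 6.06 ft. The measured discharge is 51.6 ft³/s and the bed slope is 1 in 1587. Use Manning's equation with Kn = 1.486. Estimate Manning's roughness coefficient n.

n = 0.031

Flow area A = b·y = 4.89 × 6.06 = 29.63 ft². Wetted perimeter P = b + 2y = 4.89 + 2×6.06 = 17.01 ft.
Hydraulic radius R = A/P = 29.63/17.01 = 1.742 ft.
Rearranging Manning's equation: n = (1.486/Q) A R^(2/3) S^(1/2) = (1.486/51.6) × 29.63 × 1.742^(2/3) × √0.0006301 = 0.031.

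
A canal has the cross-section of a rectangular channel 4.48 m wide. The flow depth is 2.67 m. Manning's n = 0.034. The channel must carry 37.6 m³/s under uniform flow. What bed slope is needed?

Flow area A = b·y = 4.48 × 2.67 = 11.96 m². Wetted perimeter P = b + 2y = 4.48 + 2×2.67 = 9.82 m.
Hydraulic radius R = A/P = 11.96/9.82 = 1.218 m.
From Manning's equation, S = [nQ / (1 A R^(2/3))]² = [0.034 × 37.6 / (1 × 11.96 × 1.218^(2/3))]² = 0.00878.

S = 0.00878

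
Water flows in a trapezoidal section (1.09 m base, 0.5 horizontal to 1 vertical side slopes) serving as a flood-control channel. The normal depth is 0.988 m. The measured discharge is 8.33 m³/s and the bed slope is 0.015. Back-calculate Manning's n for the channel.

n = 0.014

With bottom width b = 1.09 m and side slope z = 0.5: A = (b + zy)y = (1.09 + 0.5×0.988)×0.988 = 1.565 m²; P = b + 2y√(1+z²) = 1.09 + 2×0.988×1.118 = 3.299 m.
Hydraulic radius R = A/P = 1.565/3.299 = 0.4743 m.
Rearranging Manning's equation: n = (1/Q) A R^(2/3) S^(1/2) = (1/8.33) × 1.565 × 0.4743^(2/3) × √0.015 = 0.014.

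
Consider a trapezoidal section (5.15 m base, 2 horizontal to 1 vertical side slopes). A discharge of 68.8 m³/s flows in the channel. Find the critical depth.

At critical depth, Q² T / (g A³) = 1, i.e. A³/T = Q²/g = 68.8²/9.81 = 482.5.
At y = 1.37 m: A³/T = 118.8 — short.
At y = 2.4 m: A³/T = 923.2 — over.
At y = 2.02 m: A³/T = 483.5 — close enough.

y_c = 2.02 m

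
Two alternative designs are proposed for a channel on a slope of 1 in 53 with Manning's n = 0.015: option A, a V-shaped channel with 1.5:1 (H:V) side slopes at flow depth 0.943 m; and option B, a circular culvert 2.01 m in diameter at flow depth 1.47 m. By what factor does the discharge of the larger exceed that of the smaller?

2.48

Channel A: For a triangular section with side slope z = 1.5: A = zy² = 1.5×0.943² = 1.334 m²; P = 2y√(1+z²) = 2×0.943×1.803 = 3.4 m. Hydraulic radius R = A/P = 1.334/3.4 = 0.3923 m. Q_A = (1/0.015)·1.334·0.3923^(2/3)·√0.01887 = 6.546 m³/s.
Channel B: For a circular section of diameter D = 2.01 m at depth y = 1.47 m, the central angle is θ = 2 arccos(1 − 2y/D) = 4.104 rad. Then A = (D²/8)(θ − sin θ) = 2.487 m² and P = Dθ/2 = 4.124 m. Hydraulic radius R = A/P = 2.487/4.124 = 0.603 m. Q_B = (1/0.015)·2.487·0.603^(2/3)·√0.01887 = 16.25 m³/s.
The larger discharge is 16.25 m³/s and the smaller is 6.546 m³/s; the ratio is 2.48.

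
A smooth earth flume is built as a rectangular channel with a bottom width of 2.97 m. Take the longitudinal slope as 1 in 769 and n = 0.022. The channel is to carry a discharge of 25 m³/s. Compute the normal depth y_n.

Manning's equation rearranged: A R^(2/3) = nQ / (1·√S) = 0.022 × 25 / (√0.0013) = 15.25.
At y = 5.26 m: A R^(2/3) = 17.23 — over.
At y = 3.66 m: A R^(2/3) = 11.28 — short.
At y = 4.73 m: A R^(2/3) = 15.24 — ≈ 15.25.

y_n = 4.73 m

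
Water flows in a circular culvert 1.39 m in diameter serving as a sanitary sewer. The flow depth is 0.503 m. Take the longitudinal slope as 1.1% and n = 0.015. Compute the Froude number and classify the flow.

supercritical

For a circular section of diameter D = 1.39 m at depth y = 0.503 m, the central angle is θ = 2 arccos(1 − 2y/D) = 2.582 rad. Then A = (D²/8)(θ − sin θ) = 0.4953 m² and P = Dθ/2 = 1.794 m.
Hydraulic radius R = A/P = 0.4953/1.794 = 0.276 m.
V = (1/n) R^(2/3) √S = (1/0.015) × 0.276^(2/3) × √0.011 = 2.964 m/s. Hydraulic depth D_h = A/T = 0.4953/1.336 = 0.3708 m.
Froude number Fr = V/√(g·D_h) = 2.964/√(9.81×0.3708) = 1.55, which is greater than 1, so the flow is supercritical.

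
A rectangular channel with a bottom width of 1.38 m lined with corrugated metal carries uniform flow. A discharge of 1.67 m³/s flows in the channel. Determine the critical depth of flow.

For a rectangular channel, critical depth y_c = (q²/g)^(1/3) where q = Q/b = 1.67/1.38 = 1.21 m²/s.
So y_c = (1.21²/9.81)^(1/3) = 0.53 m.

y_c = 0.53 m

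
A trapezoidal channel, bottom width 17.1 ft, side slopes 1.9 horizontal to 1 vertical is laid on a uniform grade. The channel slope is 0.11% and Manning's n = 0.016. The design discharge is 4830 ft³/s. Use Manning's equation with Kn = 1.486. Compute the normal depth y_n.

y_n = 11.4 ft

Manning's equation rearranged: A R^(2/3) = nQ / (1.486·√S) = 0.016 × 4830 / (1.486 × √0.0011) = 1568.
At y = 8.99 ft: A R^(2/3) = 959.4 — low.
At y = 12.6 ft: A R^(2/3) = 1939 — high.
At y = 11.4 ft: A R^(2/3) = 1569 — ≈ 1568.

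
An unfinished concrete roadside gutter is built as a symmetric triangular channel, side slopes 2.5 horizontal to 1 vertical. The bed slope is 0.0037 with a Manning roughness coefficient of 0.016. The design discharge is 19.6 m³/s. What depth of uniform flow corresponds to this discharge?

Manning's equation rearranged: A R^(2/3) = nQ / (1·√S) = 0.016 × 19.6 / (√0.0037) = 5.156.
Trying y = 1.12 m: A R^(2/3) = 2.028 — short.
Trying y = 1.74 m: A R^(2/3) = 6.565 — over.
Trying y = 1.59 m: A R^(2/3) = 5.162 — close enough.

y_n = 1.59 m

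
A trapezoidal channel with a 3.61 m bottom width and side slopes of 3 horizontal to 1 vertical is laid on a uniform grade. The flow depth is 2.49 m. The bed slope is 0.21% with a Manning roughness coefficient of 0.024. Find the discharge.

Q = 66.7 m³/s

With bottom width b = 3.61 m and side slope z = 3: A = (b + zy)y = (3.61 + 3×2.49)×2.49 = 27.59 m²; P = b + 2y√(1+z²) = 3.61 + 2×2.49×3.162 = 19.36 m.
Hydraulic radius R = A/P = 27.59/19.36 = 1.425 m.
Manning's equation: Q = (1/n) A R^(2/3) S^(1/2) = (1/0.024) × 27.59 × 1.425^(2/3) × 0.0021^(1/2) = 66.7 m³/s.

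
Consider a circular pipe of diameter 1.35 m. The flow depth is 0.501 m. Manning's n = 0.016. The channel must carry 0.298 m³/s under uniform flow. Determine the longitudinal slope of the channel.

For a circular section of diameter D = 1.35 m at depth y = 0.501 m, the central angle is θ = 2 arccos(1 − 2y/D) = 2.62 rad. Then A = (D²/8)(θ − sin θ) = 0.4834 m² and P = Dθ/2 = 1.769 m.
Hydraulic radius R = A/P = 0.4834/1.769 = 0.2733 m.
From Manning's equation, S = [nQ / (1 A R^(2/3))]² = [0.016 × 0.298 / (1 × 0.4834 × 0.2733^(2/3))]² = 0.000548.

S = 0.000548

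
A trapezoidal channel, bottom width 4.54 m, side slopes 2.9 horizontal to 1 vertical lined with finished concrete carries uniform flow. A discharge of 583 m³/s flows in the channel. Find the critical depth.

y_c = 5.35 m

At critical depth, Q² T / (g A³) = 1, i.e. A³/T = Q²/g = 583²/9.81 = 34650.
Try y = 5.85 m: A³/T = 51760 — too large.
Try y = 4.34 m: A³/T = 13820 — too small.
Try y = 5.35 m: A³/T = 34730 — ≈ 34650.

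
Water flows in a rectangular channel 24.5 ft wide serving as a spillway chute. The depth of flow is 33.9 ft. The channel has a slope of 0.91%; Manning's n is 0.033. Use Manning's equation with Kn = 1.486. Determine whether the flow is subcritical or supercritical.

Flow area A = b·y = 24.5 × 33.9 = 830.5 ft². Wetted perimeter P = b + 2y = 24.5 + 2×33.9 = 92.3 ft.
Hydraulic radius R = A/P = 830.5/92.3 = 8.998 ft.
V = (1.486/n) R^(2/3) √S = (1.486/0.033) × 8.998^(2/3) × √0.0091 = 18.58 ft/s. Hydraulic depth D_h = A/T = 830.5/24.5 = 33.9 ft.
Froude number Fr = V/√(g·D_h) = 18.58/√(32.2×33.9) = 0.562, which is less than 1, so the flow is subcritical.

subcritical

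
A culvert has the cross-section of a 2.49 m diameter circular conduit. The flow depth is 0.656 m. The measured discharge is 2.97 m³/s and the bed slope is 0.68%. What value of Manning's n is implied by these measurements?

n = 0.015

For a circular section of diameter D = 2.49 m at depth y = 0.656 m, the central angle is θ = 2 arccos(1 − 2y/D) = 2.156 rad. Then A = (D²/8)(θ − sin θ) = 1.025 m² and P = Dθ/2 = 2.684 m.
Hydraulic radius R = A/P = 1.025/2.684 = 0.3818 m.
Rearranging Manning's equation: n = (1/Q) A R^(2/3) S^(1/2) = (1/2.97) × 1.025 × 0.3818^(2/3) × √0.0068 = 0.015.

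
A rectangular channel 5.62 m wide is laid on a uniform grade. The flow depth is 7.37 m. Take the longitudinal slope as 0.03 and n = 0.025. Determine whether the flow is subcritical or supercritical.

Flow area A = b·y = 5.62 × 7.37 = 41.42 m². Wetted perimeter P = b + 2y = 5.62 + 2×7.37 = 20.36 m.
Hydraulic radius R = A/P = 41.42/20.36 = 2.034 m.
V = (1/n) R^(2/3) √S = (1/0.025) × 2.034^(2/3) × √0.03 = 11.12 m/s. Hydraulic depth D_h = A/T = 41.42/5.62 = 7.37 m.
Froude number Fr = V/√(g·D_h) = 11.12/√(9.81×7.37) = 1.31, which is greater than 1, so the flow is supercritical.

supercritical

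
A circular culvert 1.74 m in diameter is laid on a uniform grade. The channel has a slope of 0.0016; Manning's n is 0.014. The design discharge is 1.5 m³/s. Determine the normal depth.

y_n = 0.749 m

Manning's equation rearranged: A R^(2/3) = nQ / (1·√S) = 0.014 × 1.5 / (√0.0016) = 0.525.
Trying y = 0.622 m: A R^(2/3) = 0.3735 — too small.
Trying y = 0.749 m: A R^(2/3) = 0.5254 — close enough.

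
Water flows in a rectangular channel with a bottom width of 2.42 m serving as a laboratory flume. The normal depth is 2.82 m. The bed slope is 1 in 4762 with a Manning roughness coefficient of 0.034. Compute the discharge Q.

Flow area A = b·y = 2.42 × 2.82 = 6.824 m². Wetted perimeter P = b + 2y = 2.42 + 2×2.82 = 8.06 m.
Hydraulic radius R = A/P = 6.824/8.06 = 0.8467 m.
Manning's equation: Q = (1/n) A R^(2/3) S^(1/2) = (1/0.034) × 6.824 × 0.8467^(2/3) × 0.00021^(1/2) = 2.6 m³/s.

Q = 2.6 m³/s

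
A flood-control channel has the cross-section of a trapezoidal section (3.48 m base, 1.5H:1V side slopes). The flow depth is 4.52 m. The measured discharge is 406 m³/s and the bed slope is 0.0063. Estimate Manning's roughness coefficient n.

n = 0.016

With bottom width b = 3.48 m and side slope z = 1.5: A = (b + zy)y = (3.48 + 1.5×4.52)×4.52 = 46.38 m²; P = b + 2y√(1+z²) = 3.48 + 2×4.52×1.803 = 19.78 m.
Hydraulic radius R = A/P = 46.38/19.78 = 2.345 m.
Rearranging Manning's equation: n = (1/Q) A R^(2/3) S^(1/2) = (1/406) × 46.38 × 2.345^(2/3) × √0.0063 = 0.016.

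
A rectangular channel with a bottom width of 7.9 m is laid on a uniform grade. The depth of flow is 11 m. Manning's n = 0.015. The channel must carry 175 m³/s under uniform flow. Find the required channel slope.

Flow area A = b·y = 7.9 × 11 = 86.9 m². Wetted perimeter P = b + 2y = 7.9 + 2×11 = 29.9 m.
Hydraulic radius R = A/P = 86.9/29.9 = 2.906 m.
From Manning's equation, S = [nQ / (1 A R^(2/3))]² = [0.015 × 175 / (1 × 86.9 × 2.906^(2/3))]² = 0.00022.

S = 0.00022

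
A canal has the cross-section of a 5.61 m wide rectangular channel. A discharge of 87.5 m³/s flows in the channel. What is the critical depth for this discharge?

For a rectangular channel, critical depth y_c = (q²/g)^(1/3) where q = Q/b = 87.5/5.61 = 15.6 m²/s.
So y_c = (15.6²/9.81)^(1/3) = 2.92 m.

y_c = 2.92 m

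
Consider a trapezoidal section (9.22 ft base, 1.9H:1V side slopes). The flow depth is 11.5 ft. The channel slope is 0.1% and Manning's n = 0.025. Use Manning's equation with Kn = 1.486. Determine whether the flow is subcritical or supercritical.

With bottom width b = 9.22 ft and side slope z = 1.9: A = (b + zy)y = (9.22 + 1.9×11.5)×11.5 = 357.3 ft²; P = b + 2y√(1+z²) = 9.22 + 2×11.5×2.147 = 58.6 ft.
Hydraulic radius R = A/P = 357.3/58.6 = 6.097 ft.
V = (1.486/n) R^(2/3) √S = (1.486/0.025) × 6.097^(2/3) × √0.001 = 6.273 ft/s. Hydraulic depth D_h = A/T = 357.3/52.92 = 6.752 ft.
Froude number Fr = V/√(g·D_h) = 6.273/√(32.2×6.752) = 0.425, which is less than 1, so the flow is subcritical.

subcritical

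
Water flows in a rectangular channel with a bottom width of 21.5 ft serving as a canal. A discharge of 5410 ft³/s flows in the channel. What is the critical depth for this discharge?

y_c = 12.5 ft

For a rectangular channel, critical depth y_c = (q²/g)^(1/3) where q = Q/b = 5410/21.5 = 251.6 ft²/s.
So y_c = (251.6²/32.2)^(1/3) = 12.5 ft.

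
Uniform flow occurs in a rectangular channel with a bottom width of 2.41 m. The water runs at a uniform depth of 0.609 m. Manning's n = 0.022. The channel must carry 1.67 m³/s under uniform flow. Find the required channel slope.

S = 0.00209

Flow area A = b·y = 2.41 × 0.609 = 1.468 m². Wetted perimeter P = b + 2y = 2.41 + 2×0.609 = 3.628 m.
Hydraulic radius R = A/P = 1.468/3.628 = 0.4045 m.
From Manning's equation, S = [nQ / (1 A R^(2/3))]² = [0.022 × 1.67 / (1 × 1.468 × 0.4045^(2/3))]² = 0.00209.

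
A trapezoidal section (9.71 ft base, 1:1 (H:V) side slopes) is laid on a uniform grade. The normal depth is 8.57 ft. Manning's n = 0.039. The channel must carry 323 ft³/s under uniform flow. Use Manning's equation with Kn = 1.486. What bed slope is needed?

With bottom width b = 9.71 ft and side slope z = 1: A = (b + zy)y = (9.71 + 1×8.57)×8.57 = 156.7 ft²; P = b + 2y√(1+z²) = 9.71 + 2×8.57×1.414 = 33.95 ft.
Hydraulic radius R = A/P = 156.7/33.95 = 4.614 ft.
From Manning's equation, S = [nQ / (1.486 A R^(2/3))]² = [0.039 × 323 / (1.486 × 156.7 × 4.614^(2/3))]² = 0.000381.

S = 0.000381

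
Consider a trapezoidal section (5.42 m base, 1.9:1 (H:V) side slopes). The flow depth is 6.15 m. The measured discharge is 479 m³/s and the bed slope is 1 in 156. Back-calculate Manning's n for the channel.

With bottom width b = 5.42 m and side slope z = 1.9: A = (b + zy)y = (5.42 + 1.9×6.15)×6.15 = 105.2 m²; P = b + 2y√(1+z²) = 5.42 + 2×6.15×2.147 = 31.83 m.
Hydraulic radius R = A/P = 105.2/31.83 = 3.305 m.
Rearranging Manning's equation: n = (1/Q) A R^(2/3) S^(1/2) = (1/479) × 105.2 × 3.305^(2/3) × √0.00641 = 0.039.

n = 0.039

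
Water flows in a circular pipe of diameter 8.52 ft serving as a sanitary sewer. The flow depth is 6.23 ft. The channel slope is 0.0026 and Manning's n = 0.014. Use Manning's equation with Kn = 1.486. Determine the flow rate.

For a circular section of diameter D = 8.52 ft at depth y = 6.23 ft, the central angle is θ = 2 arccos(1 − 2y/D) = 4.103 rad. Then A = (D²/8)(θ − sin θ) = 44.67 ft² and P = Dθ/2 = 17.48 ft.
Hydraulic radius R = A/P = 44.67/17.48 = 2.556 ft.
Manning's equation: Q = (1.486/n) A R^(2/3) S^(1/2) = (1.486/0.014) × 44.67 × 2.556^(2/3) × 0.0026^(1/2) = 452 ft³/s.

Q = 452 ft³/s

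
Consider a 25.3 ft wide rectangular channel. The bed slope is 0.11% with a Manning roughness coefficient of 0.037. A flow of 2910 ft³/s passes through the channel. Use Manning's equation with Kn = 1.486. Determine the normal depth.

y_n = 21.6 ft

Manning's equation rearranged: A R^(2/3) = nQ / (1.486·√S) = 0.037 × 2910 / (1.486 × √0.0011) = 2185.
Trying y = 16.1 ft: A R^(2/3) = 1502 — too small.
Trying y = 21.6 ft: A R^(2/3) = 2182 — close enough.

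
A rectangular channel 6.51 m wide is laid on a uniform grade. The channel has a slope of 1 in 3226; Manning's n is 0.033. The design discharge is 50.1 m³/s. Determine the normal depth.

Manning's equation rearranged: A R^(2/3) = nQ / (1·√S) = 0.033 × 50.1 / (√0.00031) = 93.9.
Trying y = 6.62 m: A R^(2/3) = 72.5 — low.
Trying y = 10 m: A R^(2/3) = 118.5 — high.
Trying y = 8.21 m: A R^(2/3) = 93.96 — close enough.

y_n = 8.21 m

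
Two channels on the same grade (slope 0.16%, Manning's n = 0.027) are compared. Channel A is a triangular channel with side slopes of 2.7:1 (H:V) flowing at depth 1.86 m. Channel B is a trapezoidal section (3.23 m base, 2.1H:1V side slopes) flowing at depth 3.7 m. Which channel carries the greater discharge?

channel B

Channel A: For a triangular section with side slope z = 2.7: A = zy² = 2.7×1.86² = 9.341 m²; P = 2y√(1+z²) = 2×1.86×2.879 = 10.71 m. Hydraulic radius R = A/P = 9.341/10.71 = 0.8721 m. Q_A = (1/0.027)·9.341·0.8721^(2/3)·√0.0016 = 12.63 m³/s.
Channel B: With bottom width b = 3.23 m and side slope z = 2.1: A = (b + zy)y = (3.23 + 2.1×3.7)×3.7 = 40.7 m²; P = b + 2y√(1+z²) = 3.23 + 2×3.7×2.326 = 20.44 m. Hydraulic radius R = A/P = 40.7/20.44 = 1.991 m. Q_B = (1/0.027)·40.7·1.991^(2/3)·√0.0016 = 95.43 m³/s.
Q_A = 12.63 m³/s vs Q_B = 95.43 m³/s, so channel B carries more.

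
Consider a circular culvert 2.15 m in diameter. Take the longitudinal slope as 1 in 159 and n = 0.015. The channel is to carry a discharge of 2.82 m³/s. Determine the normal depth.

y_n = 0.689 m

Manning's equation rearranged: A R^(2/3) = nQ / (1·√S) = 0.015 × 2.82 / (√0.006289) = 0.5334.
Try y = 0.752 m: A R^(2/3) = 0.6303 — over.
Try y = 0.689 m: A R^(2/3) = 0.5337 — ≈ 0.5334.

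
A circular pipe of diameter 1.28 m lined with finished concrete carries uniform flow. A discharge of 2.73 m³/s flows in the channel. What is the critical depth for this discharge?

At critical depth, Q² T / (g A³) = 1, i.e. A³/T = Q²/g = 2.73²/9.81 = 0.7597.
Trying y = 0.787 m: A³/T = 0.4588 — low.
Trying y = 0.896 m: A³/T = 0.7592 — close enough.

y_c = 0.896 m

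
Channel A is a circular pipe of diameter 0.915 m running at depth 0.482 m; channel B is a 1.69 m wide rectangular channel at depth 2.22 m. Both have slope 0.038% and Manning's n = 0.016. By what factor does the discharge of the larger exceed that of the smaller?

20.1

Channel A: For a circular section of diameter D = 0.915 m at depth y = 0.482 m, the central angle is θ = 2 arccos(1 − 2y/D) = 3.249 rad. Then A = (D²/8)(θ − sin θ) = 0.3512 m² and P = Dθ/2 = 1.486 m. Hydraulic radius R = A/P = 0.3512/1.486 = 0.2363 m. Q_A = (1/0.016)·0.3512·0.2363^(2/3)·√0.00038 = 0.1635 m³/s.
Channel B: Flow area A = b·y = 1.69 × 2.22 = 3.752 m². Wetted perimeter P = b + 2y = 1.69 + 2×2.22 = 6.13 m. Hydraulic radius R = A/P = 3.752/6.13 = 0.612 m. Q_B = (1/0.016)·3.752·0.612^(2/3)·√0.00038 = 3.295 m³/s.
The larger discharge is 3.295 m³/s and the smaller is 0.1635 m³/s; the ratio is 20.1.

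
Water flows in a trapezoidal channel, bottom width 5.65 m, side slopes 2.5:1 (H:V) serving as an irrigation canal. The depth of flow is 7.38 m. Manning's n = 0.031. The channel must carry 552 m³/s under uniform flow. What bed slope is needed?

S = 0.0015

With bottom width b = 5.65 m and side slope z = 2.5: A = (b + zy)y = (5.65 + 2.5×7.38)×7.38 = 177.9 m²; P = b + 2y√(1+z²) = 5.65 + 2×7.38×2.693 = 45.39 m.
Hydraulic radius R = A/P = 177.9/45.39 = 3.918 m.
From Manning's equation, S = [nQ / (1 A R^(2/3))]² = [0.031 × 552 / (1 × 177.9 × 3.918^(2/3))]² = 0.0015.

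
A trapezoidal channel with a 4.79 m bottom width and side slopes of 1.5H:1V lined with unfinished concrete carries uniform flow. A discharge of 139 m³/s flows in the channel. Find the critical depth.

y_c = 3.18 m

At critical depth, Q² T / (g A³) = 1, i.e. A³/T = Q²/g = 139²/9.81 = 1970.
At y = 3.49 m: A³/T = 2807 — over.
At y = 2.51 m: A³/T = 803.7 — short.
At y = 3.18 m: A³/T = 1961 — close enough.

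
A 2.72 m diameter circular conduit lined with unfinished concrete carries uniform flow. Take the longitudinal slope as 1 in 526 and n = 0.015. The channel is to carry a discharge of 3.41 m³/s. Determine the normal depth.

y_n = 0.948 m

Manning's equation rearranged: A R^(2/3) = nQ / (1·√S) = 0.015 × 3.41 / (√0.001901) = 1.173.
At y = 0.802 m: A R^(2/3) = 0.8509 — short.
At y = 1.03 m: A R^(2/3) = 1.369 — over.
At y = 0.948 m: A R^(2/3) = 1.172 — matches.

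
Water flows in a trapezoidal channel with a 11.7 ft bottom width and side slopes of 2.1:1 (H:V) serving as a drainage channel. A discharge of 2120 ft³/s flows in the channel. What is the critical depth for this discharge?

At critical depth, Q² T / (g A³) = 1, i.e. A³/T = Q²/g = 2120²/32.2 = 139600.
At y = 5.98 ft: A³/T = 82910 — too small.
At y = 7.47 ft: A³/T = 198800 — too large.
At y = 6.83 ft: A³/T = 139300 — close enough.

y_c = 6.83 ft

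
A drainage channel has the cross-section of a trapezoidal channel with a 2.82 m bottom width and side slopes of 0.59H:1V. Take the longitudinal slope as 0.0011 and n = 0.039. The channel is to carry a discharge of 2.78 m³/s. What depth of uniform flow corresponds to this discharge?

Manning's equation rearranged: A R^(2/3) = nQ / (1·√S) = 0.039 × 2.78 / (√0.0011) = 3.269.
Try y = 0.79 m: A R^(2/3) = 1.759 — short.
Try y = 1.25 m: A R^(2/3) = 3.759 — over.
Try y = 1.15 m: A R^(2/3) = 3.27 — close enough.

y_n = 1.15 m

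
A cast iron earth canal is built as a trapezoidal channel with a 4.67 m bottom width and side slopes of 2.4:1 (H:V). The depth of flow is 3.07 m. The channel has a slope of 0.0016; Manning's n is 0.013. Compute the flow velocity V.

V = 4.54 m/s

With bottom width b = 4.67 m and side slope z = 2.4: A = (b + zy)y = (4.67 + 2.4×3.07)×3.07 = 36.96 m²; P = b + 2y√(1+z²) = 4.67 + 2×3.07×2.6 = 20.63 m.
Hydraulic radius R = A/P = 36.96/20.63 = 1.791 m.
From Manning's equation, V = (1/n) R^(2/3) S^(1/2) = (1/0.013) × 1.791^(2/3) × 0.0016^(1/2) = 4.54 m/s.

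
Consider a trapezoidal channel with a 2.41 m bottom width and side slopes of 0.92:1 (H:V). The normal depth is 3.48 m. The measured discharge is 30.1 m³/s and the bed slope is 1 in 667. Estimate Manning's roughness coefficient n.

With bottom width b = 2.41 m and side slope z = 0.92: A = (b + zy)y = (2.41 + 0.92×3.48)×3.48 = 19.53 m²; P = b + 2y√(1+z²) = 2.41 + 2×3.48×1.359 = 11.87 m.
Hydraulic radius R = A/P = 19.53/11.87 = 1.646 m.
Rearranging Manning's equation: n = (1/Q) A R^(2/3) S^(1/2) = (1/30.1) × 19.53 × 1.646^(2/3) × √0.001499 = 0.035.

n = 0.035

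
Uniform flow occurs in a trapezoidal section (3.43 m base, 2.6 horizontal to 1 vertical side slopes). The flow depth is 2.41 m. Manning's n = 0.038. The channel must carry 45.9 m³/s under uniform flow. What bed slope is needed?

S = 0.0036

With bottom width b = 3.43 m and side slope z = 2.6: A = (b + zy)y = (3.43 + 2.6×2.41)×2.41 = 23.37 m²; P = b + 2y√(1+z²) = 3.43 + 2×2.41×2.786 = 16.86 m.
Hydraulic radius R = A/P = 23.37/16.86 = 1.386 m.
From Manning's equation, S = [nQ / (1 A R^(2/3))]² = [0.038 × 45.9 / (1 × 23.37 × 1.386^(2/3))]² = 0.0036.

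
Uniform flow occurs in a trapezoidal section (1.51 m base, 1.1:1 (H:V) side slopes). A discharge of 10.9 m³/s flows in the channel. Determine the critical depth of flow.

y_c = 1.28 m

At critical depth, Q² T / (g A³) = 1, i.e. A³/T = Q²/g = 10.9²/9.81 = 12.11.
At y = 1.04 m: A³/T = 5.537 — short.
At y = 1.56 m: A³/T = 25.79 — over.
At y = 1.28 m: A³/T = 12.04 — ≈ 12.11.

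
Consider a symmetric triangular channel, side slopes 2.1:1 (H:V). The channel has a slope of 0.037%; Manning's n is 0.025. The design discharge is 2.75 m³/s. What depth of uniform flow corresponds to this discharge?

y_n = 1.49 m

Manning's equation rearranged: A R^(2/3) = nQ / (1·√S) = 0.025 × 2.75 / (√0.00037) = 3.574.
Try y = 1.32 m: A R^(2/3) = 2.591 — too small.
Try y = 1.73 m: A R^(2/3) = 5.33 — too large.
Try y = 1.49 m: A R^(2/3) = 3.579 — matches.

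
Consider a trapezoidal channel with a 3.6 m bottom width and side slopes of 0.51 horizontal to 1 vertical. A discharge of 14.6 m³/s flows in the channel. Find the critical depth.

At critical depth, Q² T / (g A³) = 1, i.e. A³/T = Q²/g = 14.6²/9.81 = 21.73.
Trying y = 0.843 m: A³/T = 8.791 — low.
Trying y = 1.34 m: A³/T = 38.07 — high.
Trying y = 1.12 m: A³/T = 21.5 — ≈ 21.73.

y_c = 1.12 m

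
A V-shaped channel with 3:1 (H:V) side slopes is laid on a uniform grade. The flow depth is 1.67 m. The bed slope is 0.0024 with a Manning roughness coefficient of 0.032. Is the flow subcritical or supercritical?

subcritical

For a triangular section with side slope z = 3: A = zy² = 3×1.67² = 8.367 m²; P = 2y√(1+z²) = 2×1.67×3.162 = 10.56 m.
Hydraulic radius R = A/P = 8.367/10.56 = 0.7922 m.
V = (1/n) R^(2/3) √S = (1/0.032) × 0.7922^(2/3) × √0.0024 = 1.311 m/s. Hydraulic depth D_h = A/T = 8.367/10.02 = 0.835 m.
Froude number Fr = V/√(g·D_h) = 1.311/√(9.81×0.835) = 0.458, which is less than 1, so the flow is subcritical.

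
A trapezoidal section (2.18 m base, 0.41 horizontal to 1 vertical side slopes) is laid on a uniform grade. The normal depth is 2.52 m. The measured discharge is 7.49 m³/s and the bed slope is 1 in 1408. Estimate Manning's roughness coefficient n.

n = 0.03

With bottom width b = 2.18 m and side slope z = 0.41: A = (b + zy)y = (2.18 + 0.41×2.52)×2.52 = 8.097 m²; P = b + 2y√(1+z²) = 2.18 + 2×2.52×1.081 = 7.627 m.
Hydraulic radius R = A/P = 8.097/7.627 = 1.062 m.
Rearranging Manning's equation: n = (1/Q) A R^(2/3) S^(1/2) = (1/7.49) × 8.097 × 1.062^(2/3) × √0.0007102 = 0.03.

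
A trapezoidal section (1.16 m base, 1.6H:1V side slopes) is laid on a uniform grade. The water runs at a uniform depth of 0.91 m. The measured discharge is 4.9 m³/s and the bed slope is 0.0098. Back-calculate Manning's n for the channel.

n = 0.031

With bottom width b = 1.16 m and side slope z = 1.6: A = (b + zy)y = (1.16 + 1.6×0.91)×0.91 = 2.381 m²; P = b + 2y√(1+z²) = 1.16 + 2×0.91×1.887 = 4.594 m.
Hydraulic radius R = A/P = 2.381/4.594 = 0.5182 m.
Rearranging Manning's equation: n = (1/Q) A R^(2/3) S^(1/2) = (1/4.9) × 2.381 × 0.5182^(2/3) × √0.0098 = 0.031.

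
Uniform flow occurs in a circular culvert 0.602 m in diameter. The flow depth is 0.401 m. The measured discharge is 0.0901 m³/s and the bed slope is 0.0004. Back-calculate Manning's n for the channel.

For a circular section of diameter D = 0.602 m at depth y = 0.401 m, the central angle is θ = 2 arccos(1 − 2y/D) = 3.819 rad. Then A = (D²/8)(θ − sin θ) = 0.2014 m² and P = Dθ/2 = 1.149 m.
Hydraulic radius R = A/P = 0.2014/1.149 = 0.1752 m.
Rearranging Manning's equation: n = (1/Q) A R^(2/3) S^(1/2) = (1/0.0901) × 0.2014 × 0.1752^(2/3) × √0.0004 = 0.014.

n = 0.014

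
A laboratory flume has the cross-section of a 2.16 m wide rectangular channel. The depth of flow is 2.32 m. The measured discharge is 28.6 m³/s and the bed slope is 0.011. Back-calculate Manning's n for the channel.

Flow area A = b·y = 2.16 × 2.32 = 5.011 m². Wetted perimeter P = b + 2y = 2.16 + 2×2.32 = 6.8 m.
Hydraulic radius R = A/P = 5.011/6.8 = 0.7369 m.
Rearranging Manning's equation: n = (1/Q) A R^(2/3) S^(1/2) = (1/28.6) × 5.011 × 0.7369^(2/3) × √0.011 = 0.015.

n = 0.015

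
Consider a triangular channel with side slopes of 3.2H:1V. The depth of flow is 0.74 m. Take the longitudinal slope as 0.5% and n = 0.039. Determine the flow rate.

For a triangular section with side slope z = 3.2: A = zy² = 3.2×0.74² = 1.752 m²; P = 2y√(1+z²) = 2×0.74×3.353 = 4.962 m.
Hydraulic radius R = A/P = 1.752/4.962 = 0.3532 m.
Manning's equation: Q = (1/n) A R^(2/3) S^(1/2) = (1/0.039) × 1.752 × 0.3532^(2/3) × 0.005^(1/2) = 1.59 m³/s.

Q = 1.59 m³/s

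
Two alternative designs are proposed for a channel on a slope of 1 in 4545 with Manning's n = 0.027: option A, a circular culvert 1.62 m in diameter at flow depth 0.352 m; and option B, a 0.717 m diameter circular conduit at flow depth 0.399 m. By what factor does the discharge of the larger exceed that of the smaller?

1.52

Channel A: For a circular section of diameter D = 1.62 m at depth y = 0.352 m, the central angle is θ = 2 arccos(1 − 2y/D) = 1.94 rad. Then A = (D²/8)(θ − sin θ) = 0.3303 m² and P = Dθ/2 = 1.571 m. Hydraulic radius R = A/P = 0.3303/1.571 = 0.2102 m. Q_A = (1/0.027)·0.3303·0.2102^(2/3)·√0.00022 = 0.06417 m³/s.
Channel B: For a circular section of diameter D = 0.717 m at depth y = 0.399 m, the central angle is θ = 2 arccos(1 − 2y/D) = 3.368 rad. Then A = (D²/8)(θ − sin θ) = 0.2309 m² and P = Dθ/2 = 1.207 m. Hydraulic radius R = A/P = 0.2309/1.207 = 0.1912 m. Q_B = (1/0.027)·0.2309·0.1912^(2/3)·√0.00022 = 0.04209 m³/s.
The larger discharge is 0.06417 m³/s and the smaller is 0.04209 m³/s; the ratio is 1.52.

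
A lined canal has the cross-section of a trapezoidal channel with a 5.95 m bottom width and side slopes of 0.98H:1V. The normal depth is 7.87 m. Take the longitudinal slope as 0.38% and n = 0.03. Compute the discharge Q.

Q = 542 m³/s

With bottom width b = 5.95 m and side slope z = 0.98: A = (b + zy)y = (5.95 + 0.98×7.87)×7.87 = 107.5 m²; P = b + 2y√(1+z²) = 5.95 + 2×7.87×1.4 = 27.99 m.
Hydraulic radius R = A/P = 107.5/27.99 = 3.842 m.
Manning's equation: Q = (1/n) A R^(2/3) S^(1/2) = (1/0.03) × 107.5 × 3.842^(2/3) × 0.0038^(1/2) = 542 m³/s.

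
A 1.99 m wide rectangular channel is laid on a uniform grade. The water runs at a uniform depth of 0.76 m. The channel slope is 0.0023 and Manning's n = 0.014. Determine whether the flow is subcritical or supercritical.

subcritical

Flow area A = b·y = 1.99 × 0.76 = 1.512 m². Wetted perimeter P = b + 2y = 1.99 + 2×0.76 = 3.51 m.
Hydraulic radius R = A/P = 1.512/3.51 = 0.4309 m.
V = (1/n) R^(2/3) √S = (1/0.014) × 0.4309^(2/3) × √0.0023 = 1.954 m/s. Hydraulic depth D_h = A/T = 1.512/1.99 = 0.76 m.
Froude number Fr = V/√(g·D_h) = 1.954/√(9.81×0.76) = 0.716, which is less than 1, so the flow is subcritical.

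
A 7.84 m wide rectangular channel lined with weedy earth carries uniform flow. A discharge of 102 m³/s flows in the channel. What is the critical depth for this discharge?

y_c = 2.58 m

For a rectangular channel, critical depth y_c = (q²/g)^(1/3) where q = Q/b = 102/7.84 = 13.01 m²/s.
So y_c = (13.01²/9.81)^(1/3) = 2.58 m.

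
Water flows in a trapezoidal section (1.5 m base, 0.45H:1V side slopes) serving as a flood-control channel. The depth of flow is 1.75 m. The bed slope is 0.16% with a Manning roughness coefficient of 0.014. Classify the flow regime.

subcritical

With bottom width b = 1.5 m and side slope z = 0.45: A = (b + zy)y = (1.5 + 0.45×1.75)×1.75 = 4.003 m²; P = b + 2y√(1+z²) = 1.5 + 2×1.75×1.097 = 5.338 m.
Hydraulic radius R = A/P = 4.003/5.338 = 0.7499 m.
V = (1/n) R^(2/3) √S = (1/0.014) × 0.7499^(2/3) × √0.0016 = 2.358 m/s. Hydraulic depth D_h = A/T = 4.003/3.075 = 1.302 m.
Froude number Fr = V/√(g·D_h) = 2.358/√(9.81×1.302) = 0.66, which is less than 1, so the flow is subcritical.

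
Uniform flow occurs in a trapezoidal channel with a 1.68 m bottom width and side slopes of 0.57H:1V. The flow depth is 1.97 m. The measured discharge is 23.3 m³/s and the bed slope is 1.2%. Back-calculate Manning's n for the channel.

n = 0.024

With bottom width b = 1.68 m and side slope z = 0.57: A = (b + zy)y = (1.68 + 0.57×1.97)×1.97 = 5.522 m²; P = b + 2y√(1+z²) = 1.68 + 2×1.97×1.151 = 6.215 m.
Hydraulic radius R = A/P = 5.522/6.215 = 0.8884 m.
Rearranging Manning's equation: n = (1/Q) A R^(2/3) S^(1/2) = (1/23.3) × 5.522 × 0.8884^(2/3) × √0.012 = 0.024.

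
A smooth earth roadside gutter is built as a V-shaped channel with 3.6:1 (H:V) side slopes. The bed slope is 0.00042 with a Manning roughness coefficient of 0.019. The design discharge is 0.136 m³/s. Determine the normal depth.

y_n = 0.342 m

Manning's equation rearranged: A R^(2/3) = nQ / (1·√S) = 0.019 × 0.136 / (√0.00042) = 0.1261.
Try y = 0.293 m: A R^(2/3) = 0.08379 — short.
Try y = 0.378 m: A R^(2/3) = 0.1653 — over.
Try y = 0.342 m: A R^(2/3) = 0.1265 — close enough.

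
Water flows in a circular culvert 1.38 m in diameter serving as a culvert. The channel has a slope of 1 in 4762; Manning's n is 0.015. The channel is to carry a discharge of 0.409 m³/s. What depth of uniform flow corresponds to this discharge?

Manning's equation rearranged: A R^(2/3) = nQ / (1·√S) = 0.015 × 0.409 / (√0.00021) = 0.4234.
Try y = 0.898 m: A R^(2/3) = 0.5574 — over.
Try y = 0.751 m: A R^(2/3) = 0.4236 — close enough.

y_n = 0.751 m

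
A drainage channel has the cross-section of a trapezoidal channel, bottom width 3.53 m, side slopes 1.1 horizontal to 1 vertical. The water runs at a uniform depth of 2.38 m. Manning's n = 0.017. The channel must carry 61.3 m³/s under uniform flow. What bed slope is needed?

S = 0.0033

With bottom width b = 3.53 m and side slope z = 1.1: A = (b + zy)y = (3.53 + 1.1×2.38)×2.38 = 14.63 m²; P = b + 2y√(1+z²) = 3.53 + 2×2.38×1.487 = 10.61 m.
Hydraulic radius R = A/P = 14.63/10.61 = 1.38 m.
From Manning's equation, S = [nQ / (1 A R^(2/3))]² = [0.017 × 61.3 / (1 × 14.63 × 1.38^(2/3))]² = 0.0033.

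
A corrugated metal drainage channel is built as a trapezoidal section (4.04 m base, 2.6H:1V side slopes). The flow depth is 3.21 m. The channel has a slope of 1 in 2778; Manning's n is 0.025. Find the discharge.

Q = 44.9 m³/s

With bottom width b = 4.04 m and side slope z = 2.6: A = (b + zy)y = (4.04 + 2.6×3.21)×3.21 = 39.76 m²; P = b + 2y√(1+z²) = 4.04 + 2×3.21×2.786 = 21.92 m.
Hydraulic radius R = A/P = 39.76/21.92 = 1.813 m.
Manning's equation: Q = (1/n) A R^(2/3) S^(1/2) = (1/0.025) × 39.76 × 1.813^(2/3) × 0.00036^(1/2) = 44.9 m³/s.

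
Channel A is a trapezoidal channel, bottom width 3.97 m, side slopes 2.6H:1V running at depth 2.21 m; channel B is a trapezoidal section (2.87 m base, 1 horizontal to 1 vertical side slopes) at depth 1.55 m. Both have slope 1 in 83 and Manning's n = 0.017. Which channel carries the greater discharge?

Channel A: With bottom width b = 3.97 m and side slope z = 2.6: A = (b + zy)y = (3.97 + 2.6×2.21)×2.21 = 21.47 m²; P = b + 2y√(1+z²) = 3.97 + 2×2.21×2.786 = 16.28 m. Hydraulic radius R = A/P = 21.47/16.28 = 1.319 m. Q_A = (1/0.017)·21.47·1.319^(2/3)·√0.01205 = 166.7 m³/s.
Channel B: With bottom width b = 2.87 m and side slope z = 1: A = (b + zy)y = (2.87 + 1×1.55)×1.55 = 6.851 m²; P = b + 2y√(1+z²) = 2.87 + 2×1.55×1.414 = 7.254 m. Hydraulic radius R = A/P = 6.851/7.254 = 0.9444 m. Q_B = (1/0.017)·6.851·0.9444^(2/3)·√0.01205 = 42.58 m³/s.
Q_A = 166.7 m³/s vs Q_B = 42.58 m³/s, so channel A carries more.

channel A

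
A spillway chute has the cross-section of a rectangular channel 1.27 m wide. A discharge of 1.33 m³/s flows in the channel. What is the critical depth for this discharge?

y_c = 0.482 m

For a rectangular channel, critical depth y_c = (q²/g)^(1/3) where q = Q/b = 1.33/1.27 = 1.047 m²/s.
So y_c = (1.047²/9.81)^(1/3) = 0.482 m.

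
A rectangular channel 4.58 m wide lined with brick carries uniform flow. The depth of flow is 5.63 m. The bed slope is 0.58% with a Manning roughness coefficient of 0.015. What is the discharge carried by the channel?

Q = 181 m³/s

Flow area A = b·y = 4.58 × 5.63 = 25.79 m². Wetted perimeter P = b + 2y = 4.58 + 2×5.63 = 15.84 m.
Hydraulic radius R = A/P = 25.79/15.84 = 1.628 m.
Manning's equation: Q = (1/n) A R^(2/3) S^(1/2) = (1/0.015) × 25.79 × 1.628^(2/3) × 0.0058^(1/2) = 181 m³/s.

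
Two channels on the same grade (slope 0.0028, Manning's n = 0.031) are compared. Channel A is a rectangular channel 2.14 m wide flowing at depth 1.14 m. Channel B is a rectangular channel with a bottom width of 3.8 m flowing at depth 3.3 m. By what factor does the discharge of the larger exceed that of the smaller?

8.65

Channel A: Flow area A = b·y = 2.14 × 1.14 = 2.44 m². Wetted perimeter P = b + 2y = 2.14 + 2×1.14 = 4.42 m. Hydraulic radius R = A/P = 2.44/4.42 = 0.5519 m. Q_A = (1/0.031)·2.44·0.5519^(2/3)·√0.0028 = 2.802 m³/s.
Channel B: Flow area A = b·y = 3.8 × 3.3 = 12.54 m². Wetted perimeter P = b + 2y = 3.8 + 2×3.3 = 10.4 m. Hydraulic radius R = A/P = 12.54/10.4 = 1.206 m. Q_B = (1/0.031)·12.54·1.206^(2/3)·√0.0028 = 24.25 m³/s.
The larger discharge is 24.25 m³/s and the smaller is 2.802 m³/s; the ratio is 8.65.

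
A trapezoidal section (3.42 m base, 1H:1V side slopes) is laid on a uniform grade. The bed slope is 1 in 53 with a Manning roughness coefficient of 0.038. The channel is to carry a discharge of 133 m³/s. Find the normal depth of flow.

y_n = 3.53 m

Manning's equation rearranged: A R^(2/3) = nQ / (1·√S) = 0.038 × 133 / (√0.01887) = 36.79.
At y = 4.44 m: A R^(2/3) = 58.75 — over.
At y = 3.53 m: A R^(2/3) = 36.71 — close enough.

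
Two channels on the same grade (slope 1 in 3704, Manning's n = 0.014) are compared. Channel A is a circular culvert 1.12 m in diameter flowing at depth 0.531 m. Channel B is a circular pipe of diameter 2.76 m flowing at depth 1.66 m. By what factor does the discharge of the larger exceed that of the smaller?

Channel A: For a circular section of diameter D = 1.12 m at depth y = 0.531 m, the central angle is θ = 2 arccos(1 − 2y/D) = 3.038 rad. Then A = (D²/8)(θ − sin θ) = 0.4601 m² and P = Dθ/2 = 1.701 m. Hydraulic radius R = A/P = 0.4601/1.701 = 0.2705 m. Q_A = (1/0.014)·0.4601·0.2705^(2/3)·√0.00027 = 0.2259 m³/s.
Channel B: For a circular section of diameter D = 2.76 m at depth y = 1.66 m, the central angle is θ = 2 arccos(1 − 2y/D) = 3.55 rad. Then A = (D²/8)(θ − sin θ) = 3.759 m² and P = Dθ/2 = 4.899 m. Hydraulic radius R = A/P = 3.759/4.899 = 0.7672 m. Q_B = (1/0.014)·3.759·0.7672^(2/3)·√0.00027 = 3.697 m³/s.
The larger discharge is 3.697 m³/s and the smaller is 0.2259 m³/s; the ratio is 16.4.

16.4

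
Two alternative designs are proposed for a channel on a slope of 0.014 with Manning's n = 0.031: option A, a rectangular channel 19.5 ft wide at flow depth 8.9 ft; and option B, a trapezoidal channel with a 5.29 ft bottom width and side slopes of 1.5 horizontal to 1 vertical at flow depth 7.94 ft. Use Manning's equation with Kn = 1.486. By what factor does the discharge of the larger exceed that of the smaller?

Channel A: Flow area A = b·y = 19.5 × 8.9 = 173.6 ft². Wetted perimeter P = b + 2y = 19.5 + 2×8.9 = 37.3 ft. Hydraulic radius R = A/P = 173.6/37.3 = 4.653 ft. Q_A = (1.486/0.031)·173.6·4.653^(2/3)·√0.014 = 2743 ft³/s.
Channel B: With bottom width b = 5.29 ft and side slope z = 1.5: A = (b + zy)y = (5.29 + 1.5×7.94)×7.94 = 136.6 ft²; P = b + 2y√(1+z²) = 5.29 + 2×7.94×1.803 = 33.92 ft. Hydraulic radius R = A/P = 136.6/33.92 = 4.026 ft. Q_B = (1.486/0.031)·136.6·4.026^(2/3)·√0.014 = 1960 ft³/s.
The larger discharge is 2743 ft³/s and the smaller is 1960 ft³/s; the ratio is 1.4.

1.4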